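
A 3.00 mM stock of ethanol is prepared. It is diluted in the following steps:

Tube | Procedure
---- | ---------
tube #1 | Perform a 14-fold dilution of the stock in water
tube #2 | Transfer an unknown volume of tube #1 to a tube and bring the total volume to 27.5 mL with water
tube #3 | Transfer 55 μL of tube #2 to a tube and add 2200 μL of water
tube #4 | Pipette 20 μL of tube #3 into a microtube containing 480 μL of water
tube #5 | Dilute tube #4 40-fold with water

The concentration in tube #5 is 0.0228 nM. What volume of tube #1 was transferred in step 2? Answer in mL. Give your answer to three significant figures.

0.120 mL

Step 1: 14-fold → factor 14
Step 2: v brought to 27.5 mL → factor = 27.5 mL/v
Step 3: 55 μL + 2200 μL = 2255 μL total → factor 2255/55 = 41
Step 4: 20 μL + 480 μL = 500 μL total → factor 500/20 = 25
Step 5: 40-fold → factor 40
Product of known-step factors = 5.74 × 10^5
Overall factor = 3.00 mM / (0.0228 nM) = 1.3158 × 10^8
Step-2 factor = 1.3158 × 10^8 / 5.74 × 10^5 = 229.23
v = 27.5 mL / 229.23 = 0.120 mL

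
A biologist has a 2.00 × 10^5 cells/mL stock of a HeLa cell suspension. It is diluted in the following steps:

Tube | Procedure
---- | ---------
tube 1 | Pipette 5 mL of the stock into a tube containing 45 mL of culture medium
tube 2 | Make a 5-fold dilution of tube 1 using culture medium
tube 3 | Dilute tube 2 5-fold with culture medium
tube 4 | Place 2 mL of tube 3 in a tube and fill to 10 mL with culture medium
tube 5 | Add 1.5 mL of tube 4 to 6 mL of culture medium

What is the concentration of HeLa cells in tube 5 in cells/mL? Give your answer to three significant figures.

32.0 cells/mL

Step 1: 5 mL + 45 mL = 50 mL total → factor 50/5 = 10
Step 2: 5-fold → factor 5
Step 3: 5-fold → factor 5
Step 4: 2 mL brought to 10 mL → factor 10/2 = 5
Step 5: 1.5 mL + 6 mL = 7.5 mL total → factor 7.5/1.5 = 5
Overall dilution factor = 10 × 5 × 5 × 5 × 5 = 6250
Final = 2.00 × 10^5 cells/mL / 6250 = 32.0 cells/mL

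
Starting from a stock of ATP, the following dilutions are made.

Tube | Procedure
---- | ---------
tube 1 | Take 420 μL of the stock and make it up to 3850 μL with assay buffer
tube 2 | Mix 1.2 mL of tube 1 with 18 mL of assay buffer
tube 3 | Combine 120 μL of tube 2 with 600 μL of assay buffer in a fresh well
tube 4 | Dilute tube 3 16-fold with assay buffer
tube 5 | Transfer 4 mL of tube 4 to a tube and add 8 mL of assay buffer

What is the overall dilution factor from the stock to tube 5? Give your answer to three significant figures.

Step 1: 420 μL brought to 3850 μL → factor 3850/420 = 9.1667
Step 2: 1.2 mL + 18 mL = 19.2 mL total → factor 19.2/1.2 = 16
Step 3: 120 μL + 600 μL = 720 μL total → factor 720/120 = 6
Step 4: 16-fold → factor 16
Step 5: 4 mL + 8 mL = 12 mL total → factor 12/4 = 3
Overall dilution factor = 9.1667 × 16 × 6 × 16 × 3 = 42240

4.22 × 10^4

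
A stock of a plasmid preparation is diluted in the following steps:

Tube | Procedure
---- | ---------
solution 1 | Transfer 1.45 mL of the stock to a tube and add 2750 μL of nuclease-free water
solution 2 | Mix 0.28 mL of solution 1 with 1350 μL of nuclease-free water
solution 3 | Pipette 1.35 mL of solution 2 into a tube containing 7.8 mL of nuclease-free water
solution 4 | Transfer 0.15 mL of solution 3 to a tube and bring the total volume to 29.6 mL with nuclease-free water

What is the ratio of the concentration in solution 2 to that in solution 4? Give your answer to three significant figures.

1.34 × 10^3

Step 1: 1.45 mL + 2750 μL = 4.2 mL total → factor 4.2/1.45 = 2.8966
Step 2: 0.28 mL + 1350 μL = 1.63 mL total → factor 1.63/0.28 = 5.8214
Step 3: 1.35 mL + 7.8 mL = 9.15 mL total → factor 9.15/1.35 = 6.7778
Step 4: 0.15 mL brought to 29.6 mL → factor 29.6/0.15 = 197.33
Dilution factor to solution 2 = 16.862; to solution 4 = 22553
[solution 2]/[solution 4] = (factor to solution 4)/(factor to solution 2) = 22553/16.862 = 1.34 × 10^3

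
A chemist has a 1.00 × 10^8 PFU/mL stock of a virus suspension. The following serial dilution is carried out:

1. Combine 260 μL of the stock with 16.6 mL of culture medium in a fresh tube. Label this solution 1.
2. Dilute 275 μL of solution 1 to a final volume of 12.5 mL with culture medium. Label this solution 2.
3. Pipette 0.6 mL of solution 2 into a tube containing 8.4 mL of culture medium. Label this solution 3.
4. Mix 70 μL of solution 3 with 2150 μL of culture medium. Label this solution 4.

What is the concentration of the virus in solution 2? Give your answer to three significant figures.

Step 1: 260 μL + 16.6 mL = 16860 μL total → factor 16860/260 = 64.846
Step 2: 275 μL brought to 12.5 mL → factor 12500/275 = 45.455
Dilution factor through solution 2 = 64.846 × 45.455 = 2947.6
[solution 2] = 1.00 × 10^8 PFU/mL / 2947.6 = 3.39 × 10^4 PFU/mL

3.39 × 10^4 PFU/mL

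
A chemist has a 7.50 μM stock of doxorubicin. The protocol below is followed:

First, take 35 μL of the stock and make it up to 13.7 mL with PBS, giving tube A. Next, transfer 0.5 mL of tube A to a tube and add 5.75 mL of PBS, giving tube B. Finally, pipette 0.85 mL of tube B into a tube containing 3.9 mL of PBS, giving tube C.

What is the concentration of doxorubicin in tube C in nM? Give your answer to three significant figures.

Step 1: 35 μL brought to 13.7 mL → factor 13700/35 = 391.43
Step 2: 0.5 mL + 5.75 mL = 6.25 mL total → factor 6.25/0.5 = 12.5
Step 3: 0.85 mL + 3.9 mL = 4.75 mL total → factor 4.75/0.85 = 5.5882
Overall dilution factor = 391.43 × 12.5 × 5.5882 = 27342
Final = 7.50 μM / 27342 = 0.0002743 μM = 0.274 nM

0.274 nM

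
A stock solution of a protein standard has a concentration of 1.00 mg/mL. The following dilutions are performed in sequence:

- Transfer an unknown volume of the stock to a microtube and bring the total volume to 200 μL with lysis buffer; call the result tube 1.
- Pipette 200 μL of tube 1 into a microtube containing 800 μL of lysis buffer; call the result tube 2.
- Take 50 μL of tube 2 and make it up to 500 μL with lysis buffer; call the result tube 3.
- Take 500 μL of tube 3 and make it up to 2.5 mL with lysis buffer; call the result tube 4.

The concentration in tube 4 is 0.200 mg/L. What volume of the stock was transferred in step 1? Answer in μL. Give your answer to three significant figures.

Step 1: v brought to 200 μL → factor = 200 μL/v
Step 2: 200 μL + 800 μL = 1000 μL total → factor 1000/200 = 5
Step 3: 50 μL brought to 500 μL → factor 500/50 = 10
Step 4: 500 μL brought to 2.5 mL → factor 2500/500 = 5
Product of known-step factors = 250
Overall factor = 1.00 mg/mL / (0.200 mg/L) = 5000
Step-1 factor = 5000 / 250 = 20
v = 200 μL / 20 = 10.0 μL

10.0 μL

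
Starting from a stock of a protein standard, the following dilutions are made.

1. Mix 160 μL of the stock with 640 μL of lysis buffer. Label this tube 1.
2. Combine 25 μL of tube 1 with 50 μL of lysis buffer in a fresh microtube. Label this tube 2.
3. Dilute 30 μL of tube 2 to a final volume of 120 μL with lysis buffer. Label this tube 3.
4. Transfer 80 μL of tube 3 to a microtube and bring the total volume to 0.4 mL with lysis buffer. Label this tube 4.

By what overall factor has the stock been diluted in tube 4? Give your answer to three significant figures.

Step 1: 160 μL + 640 μL = 800 μL total → factor 800/160 = 5
Step 2: 25 μL + 50 μL = 75 μL total → factor 75/25 = 3
Step 3: 30 μL brought to 120 μL → factor 120/30 = 4
Step 4: 80 μL brought to 0.4 mL → factor 400/80 = 5
Overall dilution factor = 5 × 3 × 4 × 5 = 300

300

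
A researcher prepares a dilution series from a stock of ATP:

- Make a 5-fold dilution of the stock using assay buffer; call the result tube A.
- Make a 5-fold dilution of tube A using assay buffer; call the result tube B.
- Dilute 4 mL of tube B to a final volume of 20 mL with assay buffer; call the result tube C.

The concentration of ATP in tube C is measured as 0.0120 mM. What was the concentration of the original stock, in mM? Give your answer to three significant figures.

1.50 mM

Step 1: 5-fold → factor 5
Step 2: 5-fold → factor 5
Step 3: 4 mL brought to 20 mL → factor 20/4 = 5
Overall dilution factor = 5 × 5 × 5 = 125
Stock = 0.0120 mM × 125 = 1.50 mM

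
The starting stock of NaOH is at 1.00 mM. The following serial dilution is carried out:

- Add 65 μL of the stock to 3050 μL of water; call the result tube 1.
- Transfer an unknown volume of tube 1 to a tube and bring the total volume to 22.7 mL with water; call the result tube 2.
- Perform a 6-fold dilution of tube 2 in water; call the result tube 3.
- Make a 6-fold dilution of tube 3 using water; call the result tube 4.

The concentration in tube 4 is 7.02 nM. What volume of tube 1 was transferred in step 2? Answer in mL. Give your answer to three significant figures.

0.275 mL

Step 1: 65 μL + 3050 μL = 3115 μL total → factor 3115/65 = 47.923
Step 2: v brought to 22.7 mL → factor = 22.7 mL/v
Step 3: 6-fold → factor 6
Step 4: 6-fold → factor 6
Product of known-step factors = 1725.2
Overall factor = 1.00 mM / (7.02 nM) = 1.4245 × 10^5
Step-2 factor = 1.4245 × 10^5 / 1725.2 = 82.569
v = 22.7 mL / 82.569 = 0.275 mL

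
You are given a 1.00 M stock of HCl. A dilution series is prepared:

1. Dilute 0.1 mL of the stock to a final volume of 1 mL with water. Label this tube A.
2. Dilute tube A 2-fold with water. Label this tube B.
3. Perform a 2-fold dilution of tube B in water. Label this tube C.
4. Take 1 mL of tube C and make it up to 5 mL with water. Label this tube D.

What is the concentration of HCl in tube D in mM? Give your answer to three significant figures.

Step 1: 0.1 mL brought to 1 mL → factor 1/0.1 = 10
Step 2: 2-fold → factor 2
Step 3: 2-fold → factor 2
Step 4: 1 mL brought to 5 mL → factor 5/1 = 5
Overall dilution factor = 10 × 2 × 2 × 5 = 200
Final = 1.00 M / 200 = 0.005000 M = 5.00 mM

5.00 mM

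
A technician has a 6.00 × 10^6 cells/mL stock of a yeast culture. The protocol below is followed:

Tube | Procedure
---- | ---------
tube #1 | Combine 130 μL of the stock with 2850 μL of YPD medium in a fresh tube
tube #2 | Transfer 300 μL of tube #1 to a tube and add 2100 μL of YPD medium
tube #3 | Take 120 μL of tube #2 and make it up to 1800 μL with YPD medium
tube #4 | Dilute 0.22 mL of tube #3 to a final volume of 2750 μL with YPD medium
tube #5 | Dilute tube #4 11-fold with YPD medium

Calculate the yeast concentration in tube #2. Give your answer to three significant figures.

3.27 × 10^4 cells/mL

Step 1: 130 μL + 2850 μL = 2980 μL total → factor 2980/130 = 22.923
Step 2: 300 μL + 2100 μL = 2400 μL total → factor 2400/300 = 8
Dilution factor through tube #2 = 22.923 × 8 = 183.38
[tube #2] = 6.00 × 10^6 cells/mL / 183.38 = 3.27 × 10^4 cells/mL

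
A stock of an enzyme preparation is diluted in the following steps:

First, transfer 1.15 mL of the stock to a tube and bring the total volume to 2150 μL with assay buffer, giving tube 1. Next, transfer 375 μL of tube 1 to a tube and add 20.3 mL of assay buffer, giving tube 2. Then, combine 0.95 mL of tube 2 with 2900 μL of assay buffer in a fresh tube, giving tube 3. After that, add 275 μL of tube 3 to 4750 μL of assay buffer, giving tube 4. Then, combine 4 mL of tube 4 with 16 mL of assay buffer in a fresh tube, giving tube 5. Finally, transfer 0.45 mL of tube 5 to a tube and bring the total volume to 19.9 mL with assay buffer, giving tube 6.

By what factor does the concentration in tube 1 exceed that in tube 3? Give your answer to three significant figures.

Step 1: 1.15 mL brought to 2150 μL → factor 2.15/1.15 = 1.8696
Step 2: 375 μL + 20.3 mL = 20675 μL total → factor 20675/375 = 55.133
Step 3: 0.95 mL + 2900 μL = 3.85 mL total → factor 3.85/0.95 = 4.0526
Dilution factor to tube 1 = 1.8696; to tube 3 = 417.73
[tube 1]/[tube 3] = (factor to tube 3)/(factor to tube 1) = 417.73/1.8696 = 223

223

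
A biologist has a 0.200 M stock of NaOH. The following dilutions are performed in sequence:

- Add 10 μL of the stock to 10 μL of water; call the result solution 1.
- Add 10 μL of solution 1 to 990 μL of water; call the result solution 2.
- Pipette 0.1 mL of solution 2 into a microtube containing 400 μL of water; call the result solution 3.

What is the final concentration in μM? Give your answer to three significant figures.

Step 1: 10 μL + 10 μL = 20 μL total → factor 20/10 = 2
Step 2: 10 μL + 990 μL = 1000 μL total → factor 1000/10 = 100
Step 3: 0.1 mL + 400 μL = 0.5 mL total → factor 0.5/0.1 = 5
Overall dilution factor = 2 × 100 × 5 = 1000
Final = 0.200 M / 1000 = 0.0002000 M = 200 μM

200 μM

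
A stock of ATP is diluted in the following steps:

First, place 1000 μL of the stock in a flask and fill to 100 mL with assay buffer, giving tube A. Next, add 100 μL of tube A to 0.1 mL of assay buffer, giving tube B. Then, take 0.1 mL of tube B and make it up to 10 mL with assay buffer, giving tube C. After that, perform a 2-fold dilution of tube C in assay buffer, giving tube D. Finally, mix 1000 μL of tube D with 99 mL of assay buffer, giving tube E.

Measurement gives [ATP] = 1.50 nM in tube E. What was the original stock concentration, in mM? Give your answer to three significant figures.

Step 1: 1000 μL brought to 100 mL → factor 1 × 10^5/1000 = 100
Step 2: 100 μL + 0.1 mL = 200 μL total → factor 200/100 = 2
Step 3: 0.1 mL brought to 10 mL → factor 10/0.1 = 100
Step 4: 2-fold → factor 2
Step 5: 1000 μL + 99 mL = 1 × 10^5 μL total → factor 1 × 10^5/1000 = 100
Overall dilution factor = 100 × 2 × 100 × 2 × 100 = 4 × 10^6
Stock = 1.50 nM × 4 × 10^6 = 6.000 × 10^6 nM = 6.00 mM

6.00 mM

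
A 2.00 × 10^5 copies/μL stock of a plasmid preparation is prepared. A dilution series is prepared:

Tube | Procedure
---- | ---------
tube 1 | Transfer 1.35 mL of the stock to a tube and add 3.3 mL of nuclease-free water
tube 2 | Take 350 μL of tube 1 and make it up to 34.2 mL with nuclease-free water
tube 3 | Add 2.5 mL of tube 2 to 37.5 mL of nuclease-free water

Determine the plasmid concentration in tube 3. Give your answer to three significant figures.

Step 1: 1.35 mL + 3.3 mL = 4.65 mL total → factor 4.65/1.35 = 3.4444
Step 2: 350 μL brought to 34.2 mL → factor 34200/350 = 97.714
Step 3: 2.5 mL + 37.5 mL = 40 mL total → factor 40/2.5 = 16
Overall dilution factor = 3.4444 × 97.714 × 16 = 5385.1
Final = 2.00 × 10^5 copies/μL / 5385.1 = 37.1 copies/μL

37.1 copies/μL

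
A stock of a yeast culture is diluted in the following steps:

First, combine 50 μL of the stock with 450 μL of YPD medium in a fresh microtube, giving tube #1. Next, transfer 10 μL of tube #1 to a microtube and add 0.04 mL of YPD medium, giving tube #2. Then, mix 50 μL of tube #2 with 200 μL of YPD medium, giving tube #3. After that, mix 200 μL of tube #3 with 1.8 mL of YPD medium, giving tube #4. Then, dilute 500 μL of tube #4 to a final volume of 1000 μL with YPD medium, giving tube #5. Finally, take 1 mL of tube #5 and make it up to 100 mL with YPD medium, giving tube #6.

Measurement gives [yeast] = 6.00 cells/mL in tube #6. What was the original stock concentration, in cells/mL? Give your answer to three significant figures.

Step 1: 50 μL + 450 μL = 500 μL total → factor 500/50 = 10
Step 2: 10 μL + 0.04 mL = 50 μL total → factor 50/10 = 5
Step 3: 50 μL + 200 μL = 250 μL total → factor 250/50 = 5
Step 4: 200 μL + 1.8 mL = 2000 μL total → factor 2000/200 = 10
Step 5: 500 μL brought to 1000 μL → factor 1000/500 = 2
Step 6: 1 mL brought to 100 mL → factor 100/1 = 100
Overall dilution factor = 10 × 5 × 5 × 10 × 2 × 100 = 5 × 10^5
Stock = 6.00 cells/mL × 5 × 10^5 = 3.00 × 10^6 cells/mL

3.00 × 10^6 cells/mL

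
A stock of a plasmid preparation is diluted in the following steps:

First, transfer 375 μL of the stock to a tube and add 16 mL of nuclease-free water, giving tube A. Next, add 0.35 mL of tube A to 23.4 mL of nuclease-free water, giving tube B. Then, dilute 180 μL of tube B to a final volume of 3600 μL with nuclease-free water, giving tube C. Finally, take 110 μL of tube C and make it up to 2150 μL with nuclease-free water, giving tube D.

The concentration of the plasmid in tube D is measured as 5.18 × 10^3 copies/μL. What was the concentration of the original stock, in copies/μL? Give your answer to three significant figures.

Step 1: 375 μL + 16 mL = 16375 μL total → factor 16375/375 = 43.667
Step 2: 0.35 mL + 23.4 mL = 23.75 mL total → factor 23.75/0.35 = 67.857
Step 3: 180 μL brought to 3600 μL → factor 3600/180 = 20
Step 4: 110 μL brought to 2150 μL → factor 2150/110 = 19.545
Overall dilution factor = 43.667 × 67.857 × 20 × 19.545 = 1.1583 × 10^6
Stock = 5.18 × 10^3 copies/μL × 1.1583 × 10^6 = 6.00 × 10^9 copies/μL

6.00 × 10^9 copies/μL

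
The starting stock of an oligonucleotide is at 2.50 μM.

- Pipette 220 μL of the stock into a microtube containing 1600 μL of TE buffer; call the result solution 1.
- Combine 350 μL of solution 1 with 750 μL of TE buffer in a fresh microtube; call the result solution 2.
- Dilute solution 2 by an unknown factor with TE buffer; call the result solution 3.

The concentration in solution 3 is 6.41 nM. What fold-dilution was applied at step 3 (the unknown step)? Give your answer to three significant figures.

15.0-fold

Step 1: 220 μL + 1600 μL = 1820 μL total → factor 1820/220 = 8.2727
Step 2: 350 μL + 750 μL = 1100 μL total → factor 1100/350 = 3.1429
Step 3: unknown factor x
Product of known-step factors = 26
Overall factor = 2.50 μM / (6.41 nM) = 390.02
x = 390.02 / 26 = 15.0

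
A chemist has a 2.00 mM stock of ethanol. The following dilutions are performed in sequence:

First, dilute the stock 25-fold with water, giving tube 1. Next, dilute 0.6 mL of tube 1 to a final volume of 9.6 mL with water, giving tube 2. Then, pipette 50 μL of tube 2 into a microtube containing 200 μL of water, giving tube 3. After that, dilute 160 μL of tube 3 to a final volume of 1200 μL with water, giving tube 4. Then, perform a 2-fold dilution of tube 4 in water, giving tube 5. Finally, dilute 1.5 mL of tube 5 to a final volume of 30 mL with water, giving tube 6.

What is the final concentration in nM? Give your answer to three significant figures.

3.33 nM

Step 1: 25-fold → factor 25
Step 2: 0.6 mL brought to 9.6 mL → factor 9.6/0.6 = 16
Step 3: 50 μL + 200 μL = 250 μL total → factor 250/50 = 5
Step 4: 160 μL brought to 1200 μL → factor 1200/160 = 7.5
Step 5: 2-fold → factor 2
Step 6: 1.5 mL brought to 30 mL → factor 30/1.5 = 20
Overall dilution factor = 25 × 16 × 5 × 7.5 × 2 × 20 = 6 × 10^5
Final = 2.00 mM / 6 × 10^5 = 3.333 × 10^-6 mM = 3.33 nM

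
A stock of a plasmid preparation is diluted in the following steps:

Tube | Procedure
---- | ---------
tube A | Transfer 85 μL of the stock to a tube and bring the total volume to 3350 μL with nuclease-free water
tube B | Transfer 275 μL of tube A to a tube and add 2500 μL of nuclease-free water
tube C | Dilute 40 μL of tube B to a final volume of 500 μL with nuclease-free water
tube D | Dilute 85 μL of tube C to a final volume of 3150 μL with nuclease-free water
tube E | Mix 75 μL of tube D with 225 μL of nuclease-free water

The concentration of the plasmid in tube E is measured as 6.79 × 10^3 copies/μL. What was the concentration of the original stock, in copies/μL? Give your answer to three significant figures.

5.00 × 10^9 copies/μL

Step 1: 85 μL brought to 3350 μL → factor 3350/85 = 39.412
Step 2: 275 μL + 2500 μL = 2775 μL total → factor 2775/275 = 10.091
Step 3: 40 μL brought to 500 μL → factor 500/40 = 12.5
Step 4: 85 μL brought to 3150 μL → factor 3150/85 = 37.059
Step 5: 75 μL + 225 μL = 300 μL total → factor 300/75 = 4
Overall dilution factor = 39.412 × 10.091 × 12.5 × 37.059 × 4 = 7.3692 × 10^5
Stock = 6.79 × 10^3 copies/μL × 7.3692 × 10^5 = 5.00 × 10^9 copies/μL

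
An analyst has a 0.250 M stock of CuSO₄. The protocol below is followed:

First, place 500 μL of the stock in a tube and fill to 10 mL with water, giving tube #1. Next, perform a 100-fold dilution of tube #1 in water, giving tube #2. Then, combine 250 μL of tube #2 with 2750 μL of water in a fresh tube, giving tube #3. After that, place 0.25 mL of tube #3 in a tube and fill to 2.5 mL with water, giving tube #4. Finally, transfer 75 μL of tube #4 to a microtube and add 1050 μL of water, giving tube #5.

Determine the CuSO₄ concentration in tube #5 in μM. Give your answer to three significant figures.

0.0694 μM

Step 1: 500 μL brought to 10 mL → factor 10000/500 = 20
Step 2: 100-fold → factor 100
Step 3: 250 μL + 2750 μL = 3000 μL total → factor 3000/250 = 12
Step 4: 0.25 mL brought to 2.5 mL → factor 2.5/0.25 = 10
Step 5: 75 μL + 1050 μL = 1125 μL total → factor 1125/75 = 15
Overall dilution factor = 20 × 100 × 12 × 10 × 15 = 3.6 × 10^6
Final = 0.250 M / 3.6 × 10^6 = 6.944 × 10^-8 M = 0.0694 μM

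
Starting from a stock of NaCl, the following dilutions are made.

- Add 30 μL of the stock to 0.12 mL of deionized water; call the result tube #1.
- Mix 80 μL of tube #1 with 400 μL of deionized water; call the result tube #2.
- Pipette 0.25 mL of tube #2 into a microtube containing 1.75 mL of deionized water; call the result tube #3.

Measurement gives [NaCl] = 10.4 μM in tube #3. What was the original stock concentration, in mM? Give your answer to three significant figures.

2.50 mM

Step 1: 30 μL + 0.12 mL = 150 μL total → factor 150/30 = 5
Step 2: 80 μL + 400 μL = 480 μL total → factor 480/80 = 6
Step 3: 0.25 mL + 1.75 mL = 2 mL total → factor 2/0.25 = 8
Overall dilution factor = 5 × 6 × 8 = 240
Stock = 10.4 μM × 240 = 2496 μM = 2.50 mM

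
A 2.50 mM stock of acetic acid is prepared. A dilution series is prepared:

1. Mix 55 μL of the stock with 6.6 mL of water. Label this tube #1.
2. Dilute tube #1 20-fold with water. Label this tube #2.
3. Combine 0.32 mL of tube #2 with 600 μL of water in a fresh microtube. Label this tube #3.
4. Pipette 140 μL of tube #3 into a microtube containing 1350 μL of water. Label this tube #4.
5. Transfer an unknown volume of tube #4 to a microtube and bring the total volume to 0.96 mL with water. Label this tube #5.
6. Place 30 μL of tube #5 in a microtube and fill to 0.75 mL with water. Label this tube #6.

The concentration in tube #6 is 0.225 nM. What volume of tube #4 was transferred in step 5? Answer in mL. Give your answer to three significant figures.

Step 1: 55 μL + 6.6 mL = 6655 μL total → factor 6655/55 = 121
Step 2: 20-fold → factor 20
Step 3: 0.32 mL + 600 μL = 0.92 mL total → factor 0.92/0.32 = 2.875
Step 4: 140 μL + 1350 μL = 1490 μL total → factor 1490/140 = 10.643
Step 5: v brought to 0.96 mL → factor = 0.96 mL/v
Step 6: 30 μL brought to 0.75 mL → factor 750/30 = 25
Product of known-step factors = 1.8512 × 10^6
Overall factor = 2.50 mM / (0.225 nM) = 1.1111 × 10^7
Step-5 factor = 1.1111 × 10^7 / 1.8512 × 10^6 = 6.0021
v = 0.96 mL / 6.0021 = 0.160 mL

0.160 mL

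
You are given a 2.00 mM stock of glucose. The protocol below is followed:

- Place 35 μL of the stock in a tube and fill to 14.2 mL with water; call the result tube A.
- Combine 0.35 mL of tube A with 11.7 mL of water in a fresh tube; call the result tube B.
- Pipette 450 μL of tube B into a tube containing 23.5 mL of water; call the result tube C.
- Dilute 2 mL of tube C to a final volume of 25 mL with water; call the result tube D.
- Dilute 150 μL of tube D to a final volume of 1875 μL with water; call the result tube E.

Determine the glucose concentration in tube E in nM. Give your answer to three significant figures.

Step 1: 35 μL brought to 14.2 mL → factor 14200/35 = 405.71
Step 2: 0.35 mL + 11.7 mL = 12.05 mL total → factor 12.05/0.35 = 34.429
Step 3: 450 μL + 23.5 mL = 23950 μL total → factor 23950/450 = 53.222
Step 4: 2 mL brought to 25 mL → factor 25/2 = 12.5
Step 5: 150 μL brought to 1875 μL → factor 1875/150 = 12.5
Overall dilution factor = 405.71 × 34.429 × 53.222 × 12.5 × 12.5 = 1.1616 × 10^8
Final = 2.00 mM / 1.1616 × 10^8 = 1.722 × 10^-8 mM = 0.0172 nM

0.0172 nM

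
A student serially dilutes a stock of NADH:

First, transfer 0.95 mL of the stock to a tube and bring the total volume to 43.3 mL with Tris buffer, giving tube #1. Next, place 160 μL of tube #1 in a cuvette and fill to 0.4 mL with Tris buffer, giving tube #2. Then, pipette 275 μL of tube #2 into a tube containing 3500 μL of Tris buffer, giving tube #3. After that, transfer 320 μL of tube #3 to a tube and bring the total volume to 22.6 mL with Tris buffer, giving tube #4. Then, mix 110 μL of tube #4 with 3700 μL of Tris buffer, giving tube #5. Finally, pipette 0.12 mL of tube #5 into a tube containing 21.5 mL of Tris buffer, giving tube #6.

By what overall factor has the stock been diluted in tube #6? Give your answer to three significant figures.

Step 1: 0.95 mL brought to 43.3 mL → factor 43.3/0.95 = 45.579
Step 2: 160 μL brought to 0.4 mL → factor 400/160 = 2.5
Step 3: 275 μL + 3500 μL = 3775 μL total → factor 3775/275 = 13.727
Step 4: 320 μL brought to 22.6 mL → factor 22600/320 = 70.625
Step 5: 110 μL + 3700 μL = 3810 μL total → factor 3810/110 = 34.636
Step 6: 0.12 mL + 21.5 mL = 21.62 mL total → factor 21.62/0.12 = 180.17
Overall dilution factor = 45.579 × 2.5 × 13.727 × 70.625 × 34.636 × 180.17 = 6.8937 × 10^8

6.89 × 10^8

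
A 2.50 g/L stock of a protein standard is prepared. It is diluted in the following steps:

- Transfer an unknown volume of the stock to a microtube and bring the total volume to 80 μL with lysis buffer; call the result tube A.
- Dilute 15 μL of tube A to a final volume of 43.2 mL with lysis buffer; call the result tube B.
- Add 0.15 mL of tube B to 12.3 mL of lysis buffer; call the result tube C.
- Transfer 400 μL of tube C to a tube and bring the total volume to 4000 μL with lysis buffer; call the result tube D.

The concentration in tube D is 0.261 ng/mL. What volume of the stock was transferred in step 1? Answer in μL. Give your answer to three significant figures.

20.0 μL

Step 1: v brought to 80 μL → factor = 80 μL/v
Step 2: 15 μL brought to 43.2 mL → factor 43200/15 = 2880
Step 3: 0.15 mL + 12.3 mL = 12.45 mL total → factor 12.45/0.15 = 83
Step 4: 400 μL brought to 4000 μL → factor 4000/400 = 10
Product of known-step factors = 2.3904 × 10^6
Overall factor = 2.50 g/L / (0.261 ng/mL) = 9.5785 × 10^6
Step-1 factor = 9.5785 × 10^6 / 2.3904 × 10^6 = 4.0071
v = 80 μL / 4.0071 = 20.0 μL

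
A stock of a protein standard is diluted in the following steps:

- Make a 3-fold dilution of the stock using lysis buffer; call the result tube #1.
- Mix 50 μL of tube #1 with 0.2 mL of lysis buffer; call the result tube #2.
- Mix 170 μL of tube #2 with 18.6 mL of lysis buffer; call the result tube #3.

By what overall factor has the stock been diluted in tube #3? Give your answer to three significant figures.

Step 1: 3-fold → factor 3
Step 2: 50 μL + 0.2 mL = 250 μL total → factor 250/50 = 5
Step 3: 170 μL + 18.6 mL = 18770 μL total → factor 18770/170 = 110.41
Overall dilution factor = 3 × 5 × 110.41 = 1656.2

1.66 × 10^3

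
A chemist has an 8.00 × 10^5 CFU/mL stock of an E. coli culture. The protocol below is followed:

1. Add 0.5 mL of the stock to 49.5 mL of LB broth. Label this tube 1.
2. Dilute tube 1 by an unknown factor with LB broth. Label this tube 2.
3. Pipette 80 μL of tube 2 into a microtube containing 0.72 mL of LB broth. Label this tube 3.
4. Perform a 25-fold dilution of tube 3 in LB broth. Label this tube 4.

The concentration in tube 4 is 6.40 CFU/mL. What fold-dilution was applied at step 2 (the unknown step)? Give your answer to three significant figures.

5.00-fold

Step 1: 0.5 mL + 49.5 mL = 50 mL total → factor 50/0.5 = 100
Step 2: unknown factor x
Step 3: 80 μL + 0.72 mL = 800 μL total → factor 800/80 = 10
Step 4: 25-fold → factor 25
Product of known-step factors = 25000
Overall factor = 8.00 × 10^5 CFU/mL / (6.40 CFU/mL) = 1.25 × 10^5
x = 1.25 × 10^5 / 25000 = 5.00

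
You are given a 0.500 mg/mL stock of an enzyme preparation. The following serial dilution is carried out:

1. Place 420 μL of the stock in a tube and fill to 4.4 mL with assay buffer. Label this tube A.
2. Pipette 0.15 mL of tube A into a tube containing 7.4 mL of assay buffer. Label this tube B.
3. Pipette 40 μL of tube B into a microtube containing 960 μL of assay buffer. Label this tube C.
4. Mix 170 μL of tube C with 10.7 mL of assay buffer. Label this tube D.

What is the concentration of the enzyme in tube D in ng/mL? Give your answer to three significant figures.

0.593 ng/mL

Step 1: 420 μL brought to 4.4 mL → factor 4400/420 = 10.476
Step 2: 0.15 mL + 7.4 mL = 7.55 mL total → factor 7.55/0.15 = 50.333
Step 3: 40 μL + 960 μL = 1000 μL total → factor 1000/40 = 25
Step 4: 170 μL + 10.7 mL = 10870 μL total → factor 10870/170 = 63.941
Overall dilution factor = 10.476 × 50.333 × 25 × 63.941 = 8.4291 × 10^5
Final = 0.500 mg/mL / 8.4291 × 10^5 = 5.932 × 10^-7 mg/mL = 0.593 ng/mL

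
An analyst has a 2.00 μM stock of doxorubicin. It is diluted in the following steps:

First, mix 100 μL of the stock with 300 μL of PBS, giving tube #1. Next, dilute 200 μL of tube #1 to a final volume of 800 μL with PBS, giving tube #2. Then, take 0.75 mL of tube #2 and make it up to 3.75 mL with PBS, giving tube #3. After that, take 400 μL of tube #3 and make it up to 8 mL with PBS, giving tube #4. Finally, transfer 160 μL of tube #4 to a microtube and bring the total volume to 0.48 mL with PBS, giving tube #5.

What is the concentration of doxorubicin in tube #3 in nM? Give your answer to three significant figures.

25.0 nM

Step 1: 100 μL + 300 μL = 400 μL total → factor 400/100 = 4
Step 2: 200 μL brought to 800 μL → factor 800/200 = 4
Step 3: 0.75 mL brought to 3.75 mL → factor 3.75/0.75 = 5
Dilution factor through tube #3 = 4 × 4 × 5 = 80
[tube #3] = 2.00 μM / 80 = 0.02500 μM = 25.0 nM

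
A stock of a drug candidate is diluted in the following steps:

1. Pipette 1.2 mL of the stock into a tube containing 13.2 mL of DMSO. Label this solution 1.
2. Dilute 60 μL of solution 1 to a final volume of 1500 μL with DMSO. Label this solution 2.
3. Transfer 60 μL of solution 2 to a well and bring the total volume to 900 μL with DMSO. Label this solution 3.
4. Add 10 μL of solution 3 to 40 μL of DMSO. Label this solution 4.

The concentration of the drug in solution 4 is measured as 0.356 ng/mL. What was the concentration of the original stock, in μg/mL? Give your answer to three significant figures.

Step 1: 1.2 mL + 13.2 mL = 14.4 mL total → factor 14.4/1.2 = 12
Step 2: 60 μL brought to 1500 μL → factor 1500/60 = 25
Step 3: 60 μL brought to 900 μL → factor 900/60 = 15
Step 4: 10 μL + 40 μL = 50 μL total → factor 50/10 = 5
Overall dilution factor = 12 × 25 × 15 × 5 = 22500
Stock = 0.356 ng/mL × 22500 = 8010 ng/mL = 8.01 μg/mL

8.01 μg/mL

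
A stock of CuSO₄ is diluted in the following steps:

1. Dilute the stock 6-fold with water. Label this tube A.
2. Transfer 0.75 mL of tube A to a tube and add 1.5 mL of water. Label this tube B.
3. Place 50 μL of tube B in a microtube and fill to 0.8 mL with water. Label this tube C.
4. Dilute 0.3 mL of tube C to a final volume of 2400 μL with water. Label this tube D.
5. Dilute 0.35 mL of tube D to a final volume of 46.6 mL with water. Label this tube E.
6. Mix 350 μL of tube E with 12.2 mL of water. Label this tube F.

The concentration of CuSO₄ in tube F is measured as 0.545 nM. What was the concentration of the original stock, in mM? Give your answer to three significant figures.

Step 1: 6-fold → factor 6
Step 2: 0.75 mL + 1.5 mL = 2.25 mL total → factor 2.25/0.75 = 3
Step 3: 50 μL brought to 0.8 mL → factor 800/50 = 16
Step 4: 0.3 mL brought to 2400 μL → factor 2.4/0.3 = 8
Step 5: 0.35 mL brought to 46.6 mL → factor 46.6/0.35 = 133.14
Step 6: 350 μL + 12.2 mL = 12550 μL total → factor 12550/350 = 35.857
Overall dilution factor = 6 × 3 × 16 × 8 × 133.14 × 35.857 = 1.1 × 10^7
Stock = 0.545 nM × 1.1 × 10^7 = 5.995 × 10^6 nM = 5.99 mM

5.99 mM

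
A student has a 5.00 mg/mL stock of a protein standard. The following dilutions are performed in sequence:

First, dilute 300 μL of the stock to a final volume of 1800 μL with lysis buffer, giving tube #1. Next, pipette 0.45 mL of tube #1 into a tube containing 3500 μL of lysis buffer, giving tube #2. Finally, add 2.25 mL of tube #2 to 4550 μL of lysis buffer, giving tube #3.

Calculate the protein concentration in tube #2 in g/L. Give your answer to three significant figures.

Step 1: 300 μL brought to 1800 μL → factor 1800/300 = 6
Step 2: 0.45 mL + 3500 μL = 3.95 mL total → factor 3.95/0.45 = 8.7778
Dilution factor through tube #2 = 6 × 8.7778 = 52.667
[tube #2] = 5.00 mg/mL / 52.667 = 0.09494 mg/mL = 0.0949 g/L

0.0949 g/L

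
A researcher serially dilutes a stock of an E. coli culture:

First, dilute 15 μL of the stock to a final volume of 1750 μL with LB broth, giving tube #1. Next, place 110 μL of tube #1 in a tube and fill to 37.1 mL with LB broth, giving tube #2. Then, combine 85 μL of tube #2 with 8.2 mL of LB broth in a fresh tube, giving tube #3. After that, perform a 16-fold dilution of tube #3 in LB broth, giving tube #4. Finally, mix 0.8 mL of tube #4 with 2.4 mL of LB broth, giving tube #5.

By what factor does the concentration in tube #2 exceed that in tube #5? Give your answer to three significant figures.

6.24 × 10^3

Step 1: 15 μL brought to 1750 μL → factor 1750/15 = 116.67
Step 2: 110 μL brought to 37.1 mL → factor 37100/110 = 337.27
Step 3: 85 μL + 8.2 mL = 8285 μL total → factor 8285/85 = 97.471
Step 4: 16-fold → factor 16
Step 5: 0.8 mL + 2.4 mL = 3.2 mL total → factor 3.2/0.8 = 4
Dilution factor to tube #2 = 39348; to tube #5 = 2.4546 × 10^8
[tube #2]/[tube #5] = (factor to tube #5)/(factor to tube #2) = 2.4546 × 10^8/39348 = 6.24 × 10^3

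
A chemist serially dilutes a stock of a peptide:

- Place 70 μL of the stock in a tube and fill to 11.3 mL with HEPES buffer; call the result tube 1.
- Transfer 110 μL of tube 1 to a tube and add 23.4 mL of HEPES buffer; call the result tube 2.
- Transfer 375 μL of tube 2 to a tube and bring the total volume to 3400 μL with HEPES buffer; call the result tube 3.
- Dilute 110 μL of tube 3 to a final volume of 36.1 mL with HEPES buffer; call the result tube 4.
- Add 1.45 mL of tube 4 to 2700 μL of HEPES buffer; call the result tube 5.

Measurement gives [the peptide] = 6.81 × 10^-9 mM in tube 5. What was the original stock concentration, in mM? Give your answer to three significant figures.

Step 1: 70 μL brought to 11.3 mL → factor 11300/70 = 161.43
Step 2: 110 μL + 23.4 mL = 23510 μL total → factor 23510/110 = 213.73
Step 3: 375 μL brought to 3400 μL → factor 3400/375 = 9.0667
Step 4: 110 μL brought to 36.1 mL → factor 36100/110 = 328.18
Step 5: 1.45 mL + 2700 μL = 4.15 mL total → factor 4.15/1.45 = 2.8621
Overall dilution factor = 161.43 × 213.73 × 9.0667 × 328.18 × 2.8621 = 2.9382 × 10^8
Stock = 6.81 × 10^-9 mM × 2.9382 × 10^8 = 2.00 mM

2.00 mM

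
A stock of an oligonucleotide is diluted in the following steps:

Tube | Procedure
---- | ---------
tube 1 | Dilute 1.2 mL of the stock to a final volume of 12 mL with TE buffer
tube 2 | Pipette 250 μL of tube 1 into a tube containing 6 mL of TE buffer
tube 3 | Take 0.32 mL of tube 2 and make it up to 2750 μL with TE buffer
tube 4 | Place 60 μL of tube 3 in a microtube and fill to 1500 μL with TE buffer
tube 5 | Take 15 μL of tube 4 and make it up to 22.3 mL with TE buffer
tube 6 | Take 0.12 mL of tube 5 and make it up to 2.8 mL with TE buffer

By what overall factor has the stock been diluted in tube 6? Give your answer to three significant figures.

1.86 × 10^9

Step 1: 1.2 mL brought to 12 mL → factor 12/1.2 = 10
Step 2: 250 μL + 6 mL = 6250 μL total → factor 6250/250 = 25
Step 3: 0.32 mL brought to 2750 μL → factor 2.75/0.32 = 8.5938
Step 4: 60 μL brought to 1500 μL → factor 1500/60 = 25
Step 5: 15 μL brought to 22.3 mL → factor 22300/15 = 1486.7
Step 6: 0.12 mL brought to 2.8 mL → factor 2.8/0.12 = 23.333
Overall dilution factor = 10 × 25 × 8.5938 × 25 × 1486.7 × 23.333 = 1.8632 × 10^9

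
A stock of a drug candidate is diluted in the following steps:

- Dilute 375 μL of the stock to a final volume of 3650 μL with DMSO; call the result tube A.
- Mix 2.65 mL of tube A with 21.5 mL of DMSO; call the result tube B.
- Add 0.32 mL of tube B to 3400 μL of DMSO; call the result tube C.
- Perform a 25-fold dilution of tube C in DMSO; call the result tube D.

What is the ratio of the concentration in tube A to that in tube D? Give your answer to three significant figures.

2.65 × 10^3

Step 1: 375 μL brought to 3650 μL → factor 3650/375 = 9.7333
Step 2: 2.65 mL + 21.5 mL = 24.15 mL total → factor 24.15/2.65 = 9.1132
Step 3: 0.32 mL + 3400 μL = 3.72 mL total → factor 3.72/0.32 = 11.625
Step 4: 25-fold → factor 25
Dilution factor to tube A = 9.7333; to tube D = 25779
[tube A]/[tube D] = (factor to tube D)/(factor to tube A) = 25779/9.7333 = 2.65 × 10^3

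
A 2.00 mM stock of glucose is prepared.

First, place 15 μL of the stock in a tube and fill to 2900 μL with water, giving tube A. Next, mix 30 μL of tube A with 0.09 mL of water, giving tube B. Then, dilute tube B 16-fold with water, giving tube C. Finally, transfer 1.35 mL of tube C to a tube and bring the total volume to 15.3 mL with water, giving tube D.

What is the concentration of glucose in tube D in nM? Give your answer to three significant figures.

14.3 nM

Step 1: 15 μL brought to 2900 μL → factor 2900/15 = 193.33
Step 2: 30 μL + 0.09 mL = 120 μL total → factor 120/30 = 4
Step 3: 16-fold → factor 16
Step 4: 1.35 mL brought to 15.3 mL → factor 15.3/1.35 = 11.333
Overall dilution factor = 193.33 × 4 × 16 × 11.333 = 1.4023 × 10^5
Final = 2.00 mM / 1.4023 × 10^5 = 1.426 × 10^-5 mM = 14.3 nM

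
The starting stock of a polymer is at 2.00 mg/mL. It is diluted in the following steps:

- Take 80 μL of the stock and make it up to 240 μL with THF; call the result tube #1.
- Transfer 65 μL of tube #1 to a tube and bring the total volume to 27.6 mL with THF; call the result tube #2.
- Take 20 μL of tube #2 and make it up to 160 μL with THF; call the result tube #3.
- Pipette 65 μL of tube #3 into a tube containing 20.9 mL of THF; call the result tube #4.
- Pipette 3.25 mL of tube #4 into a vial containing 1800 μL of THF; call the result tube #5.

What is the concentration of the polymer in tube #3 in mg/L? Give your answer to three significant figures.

0.196 mg/L

Step 1: 80 μL brought to 240 μL → factor 240/80 = 3
Step 2: 65 μL brought to 27.6 mL → factor 27600/65 = 424.62
Step 3: 20 μL brought to 160 μL → factor 160/20 = 8
Dilution factor through tube #3 = 3 × 424.62 × 8 = 10191
[tube #3] = 2.00 mg/mL / 10191 = 0.0001963 mg/mL = 0.196 mg/L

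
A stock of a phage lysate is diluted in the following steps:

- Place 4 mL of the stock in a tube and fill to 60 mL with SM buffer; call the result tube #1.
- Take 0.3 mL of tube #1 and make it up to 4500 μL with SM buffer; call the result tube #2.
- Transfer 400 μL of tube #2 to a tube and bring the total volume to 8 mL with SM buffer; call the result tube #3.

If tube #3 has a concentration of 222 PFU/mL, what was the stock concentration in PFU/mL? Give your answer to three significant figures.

Step 1: 4 mL brought to 60 mL → factor 60/4 = 15
Step 2: 0.3 mL brought to 4500 μL → factor 4.5/0.3 = 15
Step 3: 400 μL brought to 8 mL → factor 8000/400 = 20
Overall dilution factor = 15 × 15 × 20 = 4500
Stock = 222 PFU/mL × 4500 = 9.99 × 10^5 PFU/mL

9.99 × 10^5 PFU/mL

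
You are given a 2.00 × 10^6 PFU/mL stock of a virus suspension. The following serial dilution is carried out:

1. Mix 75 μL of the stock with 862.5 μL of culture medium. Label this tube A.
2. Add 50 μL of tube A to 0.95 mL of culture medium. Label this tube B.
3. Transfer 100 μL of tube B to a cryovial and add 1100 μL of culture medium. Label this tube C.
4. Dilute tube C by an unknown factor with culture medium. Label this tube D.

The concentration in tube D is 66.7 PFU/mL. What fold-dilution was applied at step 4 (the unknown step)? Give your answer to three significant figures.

10.0-fold

Step 1: 75 μL + 862.5 μL = 937.5 μL total → factor 937.5/75 = 12.5
Step 2: 50 μL + 0.95 mL = 1000 μL total → factor 1000/50 = 20
Step 3: 100 μL + 1100 μL = 1200 μL total → factor 1200/100 = 12
Step 4: unknown factor x
Product of known-step factors = 3000
Overall factor = 2.00 × 10^6 PFU/mL / (66.7 PFU/mL) = 29985
x = 29985 / 3000 = 10.0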